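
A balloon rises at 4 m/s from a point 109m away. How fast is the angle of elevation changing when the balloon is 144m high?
0.013367 rad/s

tan(θ) = y/109
sec²(θ) · dθ/dt = (1/109) · dy/dt
dθ/dt = cos²(θ)/109 · 4 = 109/(109² + 144²) · 4
dθ/dt = 0.013367 rad/s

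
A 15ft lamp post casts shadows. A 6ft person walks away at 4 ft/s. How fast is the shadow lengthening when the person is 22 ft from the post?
8/3 ft/s

By similar triangles: 15/(x+s) = 6/s
Solving: s = 6x/9
ds/dt = 6/9 · dx/dt = 2/3 · 4 = 8/3 ft/s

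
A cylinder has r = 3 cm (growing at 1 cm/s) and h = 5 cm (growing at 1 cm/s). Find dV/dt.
39π cm³/s

V = πr²h
dV/dt = 2πrh·dr/dt + πr²·dh/dt
= 2π(3)(5)(1) + π(3)²(1)
= 39π cm³/s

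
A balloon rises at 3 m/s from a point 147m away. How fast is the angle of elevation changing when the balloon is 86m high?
0.015204 rad/s

tan(θ) = y/147
sec²(θ) · dθ/dt = (1/147) · dy/dt
dθ/dt = cos²(θ)/147 · 3 = 147/(147² + 86²) · 3
dθ/dt = 0.015204 rad/s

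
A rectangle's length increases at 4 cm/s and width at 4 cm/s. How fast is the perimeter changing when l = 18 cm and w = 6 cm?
16 cm/s

P = 2(l + w)
dP/dt = 2(dl/dt + dw/dt) = 2(4 + 4) = 16 cm/s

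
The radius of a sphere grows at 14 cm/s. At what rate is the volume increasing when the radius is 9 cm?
4536π cm³/s

V = (4/3)πr³
dV/dt = dV/dr · dr/dt = 4πr² · 14
At r = 9: dV/dt = 4536π cm³/s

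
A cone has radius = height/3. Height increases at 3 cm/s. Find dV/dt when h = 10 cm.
100π/3 cm³/s

V = (1/3)π(h/3)²h = πh³/27
dV/dt = πh²/9 · 3
At h = 10: dV/dt = 100π/3 cm³/s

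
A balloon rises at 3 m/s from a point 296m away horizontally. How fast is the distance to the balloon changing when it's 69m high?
207√92377/92377 ≈ 0.6811 m/s

z² = 296² + y²
z = √(296² + 69²) = √92377
dz/dt = y/z · dy/dt = 69/√92377 · 3 = 207√92377/92377 ≈ 0.6811 m/s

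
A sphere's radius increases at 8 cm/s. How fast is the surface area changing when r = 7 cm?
448π cm²/s

S = 4πr²
dS/dt = dS/dr · dr/dt = 8πr · 8
At r = 7: dS/dt = 448π cm²/s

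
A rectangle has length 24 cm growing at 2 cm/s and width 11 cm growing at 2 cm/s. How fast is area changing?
70 cm²/s

A = lw
dA/dt = w·dl/dt + l·dw/dt = 11·2 + 24·2 = 70 cm²/s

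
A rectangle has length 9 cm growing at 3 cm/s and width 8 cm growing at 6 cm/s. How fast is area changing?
78 cm²/s

A = lw
dA/dt = w·dl/dt + l·dw/dt = 8·3 + 9·6 = 78 cm²/s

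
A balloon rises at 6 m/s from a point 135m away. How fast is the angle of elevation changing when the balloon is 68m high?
0.03545 rad/s

tan(θ) = y/135
sec²(θ) · dθ/dt = (1/135) · dy/dt
dθ/dt = cos²(θ)/135 · 6 = 135/(135² + 68²) · 6
dθ/dt = 0.03545 rad/s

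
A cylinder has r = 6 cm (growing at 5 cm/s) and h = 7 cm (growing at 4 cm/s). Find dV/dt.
564π cm³/s

V = πr²h
dV/dt = 2πrh·dr/dt + πr²·dh/dt
= 2π(6)(7)(5) + π(6)²(4)
= 564π cm³/s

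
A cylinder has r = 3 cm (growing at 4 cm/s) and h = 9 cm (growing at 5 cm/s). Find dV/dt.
261π cm³/s

V = πr²h
dV/dt = 2πrh·dr/dt + πr²·dh/dt
= 2π(3)(9)(4) + π(3)²(5)
= 261π cm³/s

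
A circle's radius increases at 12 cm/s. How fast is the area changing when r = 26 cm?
624π cm²/s

A = πr²
dA/dt = 2πr · dr/dt = 2π(26)(12) = 624π cm²/s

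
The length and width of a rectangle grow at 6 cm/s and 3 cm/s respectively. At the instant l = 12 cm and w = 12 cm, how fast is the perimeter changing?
18 cm/s

P = 2(l + w)
dP/dt = 2(dl/dt + dw/dt) = 2(6 + 3) = 18 cm/s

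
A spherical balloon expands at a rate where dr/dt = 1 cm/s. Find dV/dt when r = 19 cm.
1444π cm³/s

V = (4/3)πr³
dV/dt = dV/dr · dr/dt = 4πr² · 1
At r = 19: dV/dt = 1444π cm³/s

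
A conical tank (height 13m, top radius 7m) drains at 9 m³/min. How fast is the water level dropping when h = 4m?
1521/(784π) ≈ 0.6175 m/min

r/h = 7/13, so r = (7/13)h
V = (1/3)πr²h = (1/3)π((7/13)h)²h = (49/507)πh³
dV/dh = (49/169)πh²
dh/dt = (dV/dt)/(dV/dh) = -9/((49/169)π·4²) = -1521/(784π) m/min
The level is dropping at 1521/(784π) ≈ 0.6175 m/min.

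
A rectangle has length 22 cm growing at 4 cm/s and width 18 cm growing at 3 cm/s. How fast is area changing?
138 cm²/s

A = lw
dA/dt = w·dl/dt + l·dw/dt = 18·4 + 22·3 = 138 cm²/s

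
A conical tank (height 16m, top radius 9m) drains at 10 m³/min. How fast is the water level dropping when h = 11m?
2560/(9801π) ≈ 0.08314 m/min

r/h = 9/16, so r = (9/16)h
V = (1/3)πr²h = (1/3)π((9/16)h)²h = (27/256)πh³
dV/dh = (81/256)πh²
dh/dt = (dV/dt)/(dV/dh) = -10/((81/256)π·11²) = -2560/(9801π) m/min
The level is dropping at 2560/(9801π) ≈ 0.08314 m/min.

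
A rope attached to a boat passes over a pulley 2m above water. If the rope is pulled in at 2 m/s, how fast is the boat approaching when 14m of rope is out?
7√3/6 ≈ 2.021 m/s

rope² = x² + 2²
x = √(14² - 2²) = 8√3
dx/dt = (rope/x) · d(rope)/dt = (14/(8√3)) · (-2) = -7√3/6 m/s
The boat approaches at 7√3/6 ≈ 2.021 m/s.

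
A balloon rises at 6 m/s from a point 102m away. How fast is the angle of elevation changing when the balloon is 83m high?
0.03539 rad/s

tan(θ) = y/102
sec²(θ) · dθ/dt = (1/102) · dy/dt
dθ/dt = cos²(θ)/102 · 6 = 102/(102² + 83²) · 6
dθ/dt = 0.03539 rad/s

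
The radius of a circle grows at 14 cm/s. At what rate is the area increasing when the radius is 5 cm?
140π cm²/s

A = πr²
dA/dt = 2πr · dr/dt = 2π(5)(14) = 140π cm²/s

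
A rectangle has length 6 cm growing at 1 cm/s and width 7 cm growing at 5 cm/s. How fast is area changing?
37 cm²/s

A = lw
dA/dt = w·dl/dt + l·dw/dt = 7·1 + 6·5 = 37 cm²/s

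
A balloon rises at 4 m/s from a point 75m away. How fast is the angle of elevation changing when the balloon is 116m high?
0.015722 rad/s

tan(θ) = y/75
sec²(θ) · dθ/dt = (1/75) · dy/dt
dθ/dt = cos²(θ)/75 · 4 = 75/(75² + 116²) · 4
dθ/dt = 0.015722 rad/s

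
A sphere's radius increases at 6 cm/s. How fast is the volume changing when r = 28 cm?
18816π cm³/s

V = (4/3)πr³
dV/dt = dV/dr · dr/dt = 4πr² · 6
At r = 28: dV/dt = 18816π cm³/s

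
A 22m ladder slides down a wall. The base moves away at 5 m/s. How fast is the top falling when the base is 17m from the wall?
17√195/39 ≈ 6.087 m/s

x² + y² = 22²
2x·dx/dt + 2y·dy/dt = 0
dy/dt = -x/y · dx/dt = -17/√195 · 5 = -17√195/39 m/s
The top is descending at 17√195/39 ≈ 6.087 m/s.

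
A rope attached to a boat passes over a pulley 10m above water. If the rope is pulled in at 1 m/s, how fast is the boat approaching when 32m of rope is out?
16√231/231 ≈ 1.053 m/s

rope² = x² + 10²
x = √(32² - 10²) = 2√231
dx/dt = (rope/x) · d(rope)/dt = (32/(2√231)) · (-1) = -16√231/231 m/s
The boat approaches at 16√231/231 ≈ 1.053 m/s.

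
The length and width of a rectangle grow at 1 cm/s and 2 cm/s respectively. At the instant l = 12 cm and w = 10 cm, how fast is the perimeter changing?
6 cm/s

P = 2(l + w)
dP/dt = 2(dl/dt + dw/dt) = 2(1 + 2) = 6 cm/s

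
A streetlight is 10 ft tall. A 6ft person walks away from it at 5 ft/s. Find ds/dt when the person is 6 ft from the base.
15/2 ft/s

By similar triangles: 10/(x+s) = 6/s
Solving: s = 6x/4
ds/dt = 6/4 · dx/dt = 3/2 · 5 = 15/2 ft/s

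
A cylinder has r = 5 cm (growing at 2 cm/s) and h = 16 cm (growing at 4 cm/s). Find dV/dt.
420π cm³/s

V = πr²h
dV/dt = 2πrh·dr/dt + πr²·dh/dt
= 2π(5)(16)(2) + π(5)²(4)
= 420π cm³/s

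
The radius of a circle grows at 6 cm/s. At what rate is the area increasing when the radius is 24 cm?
288π cm²/s

A = πr²
dA/dt = 2πr · dr/dt = 2π(24)(6) = 288π cm²/s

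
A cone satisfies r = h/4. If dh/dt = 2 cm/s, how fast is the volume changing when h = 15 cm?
225π/8 cm³/s

V = (1/3)π(h/4)²h = πh³/48
dV/dt = πh²/16 · 2
At h = 15: dV/dt = 225π/8 cm³/s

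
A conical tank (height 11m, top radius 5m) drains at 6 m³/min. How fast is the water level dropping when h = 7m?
726/(1225π) ≈ 0.1886 m/min

r/h = 5/11, so r = (5/11)h
V = (1/3)πr²h = (1/3)π((5/11)h)²h = (25/363)πh³
dV/dh = (25/121)πh²
dh/dt = (dV/dt)/(dV/dh) = -6/((25/121)π·7²) = -726/(1225π) m/min
The level is dropping at 726/(1225π) ≈ 0.1886 m/min.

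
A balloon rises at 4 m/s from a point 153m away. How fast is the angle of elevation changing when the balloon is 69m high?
0.021725 rad/s

tan(θ) = y/153
sec²(θ) · dθ/dt = (1/153) · dy/dt
dθ/dt = cos²(θ)/153 · 4 = 153/(153² + 69²) · 4
dθ/dt = 0.021725 rad/s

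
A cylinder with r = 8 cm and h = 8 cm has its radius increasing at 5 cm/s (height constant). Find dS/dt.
240π cm²/s

S = 2πrh + 2πr² (lateral + bases)
dS/dt = (2πh + 4πr)·dr/dt = (2π·8 + 4π·8)·5
= 240π cm²/s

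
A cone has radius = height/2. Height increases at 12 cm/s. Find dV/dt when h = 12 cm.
432π cm³/s

V = (1/3)π(h/2)²h = πh³/12
dV/dt = πh²/4 · 12
At h = 12: dV/dt = 432π cm³/s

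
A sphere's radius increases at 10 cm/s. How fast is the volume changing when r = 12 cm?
5760π cm³/s

V = (4/3)πr³
dV/dt = dV/dr · dr/dt = 4πr² · 10
At r = 12: dV/dt = 5760π cm³/s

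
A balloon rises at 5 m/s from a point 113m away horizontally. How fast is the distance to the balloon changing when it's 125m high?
625√28394/28394 ≈ 3.709 m/s

z² = 113² + y²
z = √(113² + 125²) = √28394
dz/dt = y/z · dy/dt = 125/√28394 · 5 = 625√28394/28394 ≈ 3.709 m/s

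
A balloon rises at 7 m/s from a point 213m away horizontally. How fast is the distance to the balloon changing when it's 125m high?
875√60994/60994 ≈ 3.543 m/s

z² = 213² + y²
z = √(213² + 125²) = √60994
dz/dt = y/z · dy/dt = 125/√60994 · 7 = 875√60994/60994 ≈ 3.543 m/s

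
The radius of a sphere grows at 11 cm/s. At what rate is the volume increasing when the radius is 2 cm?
176π cm³/s

V = (4/3)πr³
dV/dt = dV/dr · dr/dt = 4πr² · 11
At r = 2: dV/dt = 176π cm³/s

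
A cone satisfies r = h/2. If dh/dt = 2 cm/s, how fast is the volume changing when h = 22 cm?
242π cm³/s

V = (1/3)π(h/2)²h = πh³/12
dV/dt = πh²/4 · 2
At h = 22: dV/dt = 242π cm³/s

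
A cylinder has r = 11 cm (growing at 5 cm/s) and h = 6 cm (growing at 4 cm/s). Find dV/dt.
1144π cm³/s

V = πr²h
dV/dt = 2πrh·dr/dt + πr²·dh/dt
= 2π(11)(6)(5) + π(11)²(4)
= 1144π cm³/s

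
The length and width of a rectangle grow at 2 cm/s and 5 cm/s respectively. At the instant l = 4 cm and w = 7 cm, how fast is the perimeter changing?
14 cm/s

P = 2(l + w)
dP/dt = 2(dl/dt + dw/dt) = 2(2 + 5) = 14 cm/s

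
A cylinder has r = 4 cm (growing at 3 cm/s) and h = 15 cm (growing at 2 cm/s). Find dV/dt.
392π cm³/s

V = πr²h
dV/dt = 2πrh·dr/dt + πr²·dh/dt
= 2π(4)(15)(3) + π(4)²(2)
= 392π cm³/s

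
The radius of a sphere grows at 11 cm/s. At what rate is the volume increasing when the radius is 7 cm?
2156π cm³/s

V = (4/3)πr³
dV/dt = dV/dr · dr/dt = 4πr² · 11
At r = 7: dV/dt = 2156π cm³/s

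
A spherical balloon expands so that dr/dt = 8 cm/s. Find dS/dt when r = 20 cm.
1280π cm²/s

S = 4πr²
dS/dt = dS/dr · dr/dt = 8πr · 8
At r = 20: dS/dt = 1280π cm²/s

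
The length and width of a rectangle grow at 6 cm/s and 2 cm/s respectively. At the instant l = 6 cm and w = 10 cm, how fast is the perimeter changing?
16 cm/s

P = 2(l + w)
dP/dt = 2(dl/dt + dw/dt) = 2(6 + 2) = 16 cm/s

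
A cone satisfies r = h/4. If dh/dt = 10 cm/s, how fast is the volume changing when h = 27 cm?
3645π/8 cm³/s

V = (1/3)π(h/4)²h = πh³/48
dV/dt = πh²/16 · 10
At h = 27: dV/dt = 3645π/8 cm³/s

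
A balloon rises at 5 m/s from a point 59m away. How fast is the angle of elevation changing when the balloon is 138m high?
0.013097 rad/s

tan(θ) = y/59
sec²(θ) · dθ/dt = (1/59) · dy/dt
dθ/dt = cos²(θ)/59 · 5 = 59/(59² + 138²) · 5
dθ/dt = 0.013097 rad/s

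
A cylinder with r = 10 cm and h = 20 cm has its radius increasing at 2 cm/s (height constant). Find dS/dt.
160π cm²/s

S = 2πrh + 2πr² (lateral + bases)
dS/dt = (2πh + 4πr)·dr/dt = (2π·20 + 4π·10)·2
= 160π cm²/s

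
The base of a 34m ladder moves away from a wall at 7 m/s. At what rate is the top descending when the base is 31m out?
217√195/195 ≈ 15.54 m/s

x² + y² = 34²
2x·dx/dt + 2y·dy/dt = 0
dy/dt = -x/y · dx/dt = -31/√195 · 7 = -217√195/195 m/s
The top is descending at 217√195/195 ≈ 15.54 m/s.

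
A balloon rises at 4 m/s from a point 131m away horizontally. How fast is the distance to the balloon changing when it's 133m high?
266√1394/3485 ≈ 2.85 m/s

z² = 131² + y²
z = √(131² + 133²) = 5√1394
dz/dt = y/z · dy/dt = 133/(5√1394) · 4 = 266√1394/3485 ≈ 2.85 m/s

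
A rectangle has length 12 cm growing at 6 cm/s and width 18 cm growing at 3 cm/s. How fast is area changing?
144 cm²/s

A = lw
dA/dt = w·dl/dt + l·dw/dt = 18·6 + 12·3 = 144 cm²/s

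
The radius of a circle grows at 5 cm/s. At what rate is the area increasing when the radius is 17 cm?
170π cm²/s

A = πr²
dA/dt = 2πr · dr/dt = 2π(17)(5) = 170π cm²/s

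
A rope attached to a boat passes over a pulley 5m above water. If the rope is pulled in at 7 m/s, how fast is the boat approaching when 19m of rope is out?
19√21/12 ≈ 7.256 m/s

rope² = x² + 5²
x = √(19² - 5²) = 4√21
dx/dt = (rope/x) · d(rope)/dt = (19/(4√21)) · (-7) = -19√21/12 m/s
The boat approaches at 19√21/12 ≈ 7.256 m/s.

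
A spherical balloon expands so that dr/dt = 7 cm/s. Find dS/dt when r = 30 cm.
1680π cm²/s

S = 4πr²
dS/dt = dS/dr · dr/dt = 8πr · 7
At r = 30: dS/dt = 1680π cm²/s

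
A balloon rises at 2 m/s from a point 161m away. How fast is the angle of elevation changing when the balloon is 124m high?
0.007797 rad/s

tan(θ) = y/161
sec²(θ) · dθ/dt = (1/161) · dy/dt
dθ/dt = cos²(θ)/161 · 2 = 161/(161² + 124²) · 2
dθ/dt = 0.007797 rad/s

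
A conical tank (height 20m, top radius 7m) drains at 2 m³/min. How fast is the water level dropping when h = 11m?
800/(5929π) ≈ 0.04295 m/min

r/h = 7/20, so r = (7/20)h
V = (1/3)πr²h = (1/3)π((7/20)h)²h = (49/1200)πh³
dV/dh = (49/400)πh²
dh/dt = (dV/dt)/(dV/dh) = -2/((49/400)π·11²) = -800/(5929π) m/min
The level is dropping at 800/(5929π) ≈ 0.04295 m/min.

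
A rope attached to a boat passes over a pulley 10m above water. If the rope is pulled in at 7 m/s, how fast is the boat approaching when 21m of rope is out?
147√341/341 ≈ 7.96 m/s

rope² = x² + 10²
x = √(21² - 10²) = √341
dx/dt = (rope/x) · d(rope)/dt = (21/√341) · (-7) = -147√341/341 m/s
The boat approaches at 147√341/341 ≈ 7.96 m/s.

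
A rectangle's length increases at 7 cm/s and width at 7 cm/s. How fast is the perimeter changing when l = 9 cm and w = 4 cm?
28 cm/s

P = 2(l + w)
dP/dt = 2(dl/dt + dw/dt) = 2(7 + 7) = 28 cm/s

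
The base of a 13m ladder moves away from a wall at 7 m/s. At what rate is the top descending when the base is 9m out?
63√22/44 ≈ 6.716 m/s

x² + y² = 13²
2x·dx/dt + 2y·dy/dt = 0
dy/dt = -x/y · dx/dt = -9/(2√22) · 7 = -63√22/44 m/s
The top is descending at 63√22/44 ≈ 6.716 m/s.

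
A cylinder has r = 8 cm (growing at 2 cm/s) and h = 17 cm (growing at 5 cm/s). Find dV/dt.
864π cm³/s

V = πr²h
dV/dt = 2πrh·dr/dt + πr²·dh/dt
= 2π(8)(17)(2) + π(8)²(5)
= 864π cm³/s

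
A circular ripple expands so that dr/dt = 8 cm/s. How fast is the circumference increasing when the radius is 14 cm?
16π cm/s

C = 2πr
dC/dt = 2π · dr/dt = 2π · 8 = 16π cm/s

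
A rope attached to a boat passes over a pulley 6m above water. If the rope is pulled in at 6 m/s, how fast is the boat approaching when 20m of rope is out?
60√91/91 ≈ 6.29 m/s

rope² = x² + 6²
x = √(20² - 6²) = 2√91
dx/dt = (rope/x) · d(rope)/dt = (20/(2√91)) · (-6) = -60√91/91 m/s
The boat approaches at 60√91/91 ≈ 6.29 m/s.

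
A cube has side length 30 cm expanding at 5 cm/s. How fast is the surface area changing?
1800 cm²/s

A = 6s²
dA/dt = 12s · ds/dt = 12·30·5 = 1800 cm²/s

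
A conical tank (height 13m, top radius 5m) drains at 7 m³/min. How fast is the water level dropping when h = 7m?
169/(175π) ≈ 0.3074 m/min

r/h = 5/13, so r = (5/13)h
V = (1/3)πr²h = (1/3)π((5/13)h)²h = (25/507)πh³
dV/dh = (25/169)πh²
dh/dt = (dV/dt)/(dV/dh) = -7/((25/169)π·7²) = -169/(175π) m/min
The level is dropping at 169/(175π) ≈ 0.3074 m/min.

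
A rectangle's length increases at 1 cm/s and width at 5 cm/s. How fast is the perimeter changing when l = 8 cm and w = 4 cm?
12 cm/s

P = 2(l + w)
dP/dt = 2(dl/dt + dw/dt) = 2(1 + 5) = 12 cm/s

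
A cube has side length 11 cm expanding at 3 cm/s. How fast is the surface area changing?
396 cm²/s

A = 6s²
dA/dt = 12s · ds/dt = 12·11·3 = 396 cm²/s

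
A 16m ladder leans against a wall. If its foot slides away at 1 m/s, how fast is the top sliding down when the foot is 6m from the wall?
3√55/55 ≈ 0.4045 m/s

x² + y² = 16²
2x·dx/dt + 2y·dy/dt = 0
dy/dt = -x/y · dx/dt = -6/(2√55) · 1 = -3√55/55 m/s
The top is descending at 3√55/55 ≈ 0.4045 m/s.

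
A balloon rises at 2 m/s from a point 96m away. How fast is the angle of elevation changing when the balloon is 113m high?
0.008733 rad/s

tan(θ) = y/96
sec²(θ) · dθ/dt = (1/96) · dy/dt
dθ/dt = cos²(θ)/96 · 2 = 96/(96² + 113²) · 2
dθ/dt = 0.008733 rad/s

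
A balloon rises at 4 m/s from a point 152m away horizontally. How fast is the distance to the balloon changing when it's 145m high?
580√44129/44129 ≈ 2.761 m/s

z² = 152² + y²
z = √(152² + 145²) = √44129
dz/dt = y/z · dy/dt = 145/√44129 · 4 = 580√44129/44129 ≈ 2.761 m/s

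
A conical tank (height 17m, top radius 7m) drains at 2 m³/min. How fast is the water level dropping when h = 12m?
289/(3528π) ≈ 0.02607 m/min

r/h = 7/17, so r = (7/17)h
V = (1/3)πr²h = (1/3)π((7/17)h)²h = (49/867)πh³
dV/dh = (49/289)πh²
dh/dt = (dV/dt)/(dV/dh) = -2/((49/289)π·12²) = -289/(3528π) m/min
The level is dropping at 289/(3528π) ≈ 0.02607 m/min.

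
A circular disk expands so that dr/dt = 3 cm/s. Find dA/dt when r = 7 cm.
42π cm²/s

A = πr²
dA/dt = 2πr · dr/dt = 2π(7)(3) = 42π cm²/s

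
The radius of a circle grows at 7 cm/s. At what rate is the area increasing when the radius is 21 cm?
294π cm²/s

A = πr²
dA/dt = 2πr · dr/dt = 2π(21)(7) = 294π cm²/s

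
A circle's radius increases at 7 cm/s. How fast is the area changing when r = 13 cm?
182π cm²/s

A = πr²
dA/dt = 2πr · dr/dt = 2π(13)(7) = 182π cm²/s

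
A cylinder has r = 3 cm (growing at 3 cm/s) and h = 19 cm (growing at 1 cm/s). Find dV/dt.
351π cm³/s

V = πr²h
dV/dt = 2πrh·dr/dt + πr²·dh/dt
= 2π(3)(19)(3) + π(3)²(1)
= 351π cm³/s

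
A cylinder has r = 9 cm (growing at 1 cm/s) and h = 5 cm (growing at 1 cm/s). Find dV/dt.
171π cm³/s

V = πr²h
dV/dt = 2πrh·dr/dt + πr²·dh/dt
= 2π(9)(5)(1) + π(9)²(1)
= 171π cm³/s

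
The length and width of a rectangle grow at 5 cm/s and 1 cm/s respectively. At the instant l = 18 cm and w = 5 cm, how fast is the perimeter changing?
12 cm/s

P = 2(l + w)
dP/dt = 2(dl/dt + dw/dt) = 2(5 + 1) = 12 cm/s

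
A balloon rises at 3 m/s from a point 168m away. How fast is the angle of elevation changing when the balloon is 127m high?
0.011363 rad/s

tan(θ) = y/168
sec²(θ) · dθ/dt = (1/168) · dy/dt
dθ/dt = cos²(θ)/168 · 3 = 168/(168² + 127²) · 3
dθ/dt = 0.011363 rad/s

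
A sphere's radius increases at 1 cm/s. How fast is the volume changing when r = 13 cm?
676π cm³/s

V = (4/3)πr³
dV/dt = dV/dr · dr/dt = 4πr² · 1
At r = 13: dV/dt = 676π cm³/s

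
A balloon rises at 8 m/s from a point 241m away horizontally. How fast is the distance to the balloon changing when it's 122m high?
976√72965/72965 ≈ 3.613 m/s

z² = 241² + y²
z = √(241² + 122²) = √72965
dz/dt = y/z · dy/dt = 122/√72965 · 8 = 976√72965/72965 ≈ 3.613 m/s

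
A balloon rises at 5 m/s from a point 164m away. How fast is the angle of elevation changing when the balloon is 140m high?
0.017636 rad/s

tan(θ) = y/164
sec²(θ) · dθ/dt = (1/164) · dy/dt
dθ/dt = cos²(θ)/164 · 5 = 164/(164² + 140²) · 5
dθ/dt = 0.017636 rad/s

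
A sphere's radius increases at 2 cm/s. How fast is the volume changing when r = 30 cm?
7200π cm³/s

V = (4/3)πr³
dV/dt = dV/dr · dr/dt = 4πr² · 2
At r = 30: dV/dt = 7200π cm³/s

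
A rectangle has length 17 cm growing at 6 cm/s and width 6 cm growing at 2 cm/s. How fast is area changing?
70 cm²/s

A = lw
dA/dt = w·dl/dt + l·dw/dt = 6·6 + 17·2 = 70 cm²/s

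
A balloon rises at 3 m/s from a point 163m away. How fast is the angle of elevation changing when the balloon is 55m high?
0.016524 rad/s

tan(θ) = y/163
sec²(θ) · dθ/dt = (1/163) · dy/dt
dθ/dt = cos²(θ)/163 · 3 = 163/(163² + 55²) · 3
dθ/dt = 0.016524 rad/s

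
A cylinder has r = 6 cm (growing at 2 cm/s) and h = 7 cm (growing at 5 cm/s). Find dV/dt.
348π cm³/s

V = πr²h
dV/dt = 2πrh·dr/dt + πr²·dh/dt
= 2π(6)(7)(2) + π(6)²(5)
= 348π cm³/s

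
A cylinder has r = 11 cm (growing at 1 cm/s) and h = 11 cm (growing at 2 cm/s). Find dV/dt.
484π cm³/s

V = πr²h
dV/dt = 2πrh·dr/dt + πr²·dh/dt
= 2π(11)(11)(1) + π(11)²(2)
= 484π cm³/s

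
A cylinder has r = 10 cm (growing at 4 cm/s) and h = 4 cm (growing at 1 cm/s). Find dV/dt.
420π cm³/s

V = πr²h
dV/dt = 2πrh·dr/dt + πr²·dh/dt
= 2π(10)(4)(4) + π(10)²(1)
= 420π cm³/s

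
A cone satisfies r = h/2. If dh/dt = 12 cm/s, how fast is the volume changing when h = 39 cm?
4563π cm³/s

V = (1/3)π(h/2)²h = πh³/12
dV/dt = πh²/4 · 12
At h = 39: dV/dt = 4563π cm³/s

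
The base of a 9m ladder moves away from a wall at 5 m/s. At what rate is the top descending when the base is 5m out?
25√14/28 ≈ 3.341 m/s

x² + y² = 9²
2x·dx/dt + 2y·dy/dt = 0
dy/dt = -x/y · dx/dt = -5/(2√14) · 5 = -25√14/28 m/s
The top is descending at 25√14/28 ≈ 3.341 m/s.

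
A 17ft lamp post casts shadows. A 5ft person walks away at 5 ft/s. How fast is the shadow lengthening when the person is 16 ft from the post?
25/12 ft/s

By similar triangles: 17/(x+s) = 5/s
Solving: s = 5x/12
ds/dt = 5/12 · dx/dt = 5/12 · 5 = 25/12 ft/s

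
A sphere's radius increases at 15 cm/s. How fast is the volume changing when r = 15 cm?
13500π cm³/s

V = (4/3)πr³
dV/dt = dV/dr · dr/dt = 4πr² · 15
At r = 15: dV/dt = 13500π cm³/s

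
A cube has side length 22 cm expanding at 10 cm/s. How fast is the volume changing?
14520 cm³/s

V = s³
dV/dt = 3s² · ds/dt = 3·22²·10 = 14520 cm³/s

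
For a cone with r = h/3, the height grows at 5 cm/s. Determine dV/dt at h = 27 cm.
405π cm³/s

V = (1/3)π(h/3)²h = πh³/27
dV/dt = πh²/9 · 5
At h = 27: dV/dt = 405π cm³/s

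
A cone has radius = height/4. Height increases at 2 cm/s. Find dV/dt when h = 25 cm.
625π/8 cm³/s

V = (1/3)π(h/4)²h = πh³/48
dV/dt = πh²/16 · 2
At h = 25: dV/dt = 625π/8 cm³/s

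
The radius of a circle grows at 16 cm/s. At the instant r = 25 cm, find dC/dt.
32π cm/s

C = 2πr
dC/dt = 2π · dr/dt = 2π · 16 = 32π cm/s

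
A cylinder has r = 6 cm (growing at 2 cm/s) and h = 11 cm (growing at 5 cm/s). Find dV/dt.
444π cm³/s

V = πr²h
dV/dt = 2πrh·dr/dt + πr²·dh/dt
= 2π(6)(11)(2) + π(6)²(5)
= 444π cm³/s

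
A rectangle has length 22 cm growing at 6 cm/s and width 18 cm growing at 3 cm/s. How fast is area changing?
174 cm²/s

A = lw
dA/dt = w·dl/dt + l·dw/dt = 18·6 + 22·3 = 174 cm²/s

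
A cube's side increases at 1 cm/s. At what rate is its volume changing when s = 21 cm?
1323 cm³/s

V = s³
dV/dt = 3s² · ds/dt = 3·21²·1 = 1323 cm³/s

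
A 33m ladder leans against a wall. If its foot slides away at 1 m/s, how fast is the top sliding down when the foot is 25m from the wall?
25√29/116 ≈ 1.161 m/s

x² + y² = 33²
2x·dx/dt + 2y·dy/dt = 0
dy/dt = -x/y · dx/dt = -25/(4√29) · 1 = -25√29/116 m/s
The top is descending at 25√29/116 ≈ 1.161 m/s.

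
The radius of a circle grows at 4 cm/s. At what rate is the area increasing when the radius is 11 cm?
88π cm²/s

A = πr²
dA/dt = 2πr · dr/dt = 2π(11)(4) = 88π cm²/s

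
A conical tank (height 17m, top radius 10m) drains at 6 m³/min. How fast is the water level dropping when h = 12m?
289/(2400π) ≈ 0.03833 m/min

r/h = 10/17, so r = (10/17)h
V = (1/3)πr²h = (1/3)π((10/17)h)²h = (100/867)πh³
dV/dh = (100/289)πh²
dh/dt = (dV/dt)/(dV/dh) = -6/((100/289)π·12²) = -289/(2400π) m/min
The level is dropping at 289/(2400π) ≈ 0.03833 m/min.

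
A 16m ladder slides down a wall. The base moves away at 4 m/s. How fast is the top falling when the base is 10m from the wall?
20√39/39 ≈ 3.203 m/s

x² + y² = 16²
2x·dx/dt + 2y·dy/dt = 0
dy/dt = -x/y · dx/dt = -10/(2√39) · 4 = -20√39/39 m/s
The top is descending at 20√39/39 ≈ 3.203 m/s.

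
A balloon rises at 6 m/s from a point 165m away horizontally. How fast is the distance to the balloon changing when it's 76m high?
456√33001/33001 ≈ 2.51 m/s

z² = 165² + y²
z = √(165² + 76²) = √33001
dz/dt = y/z · dy/dt = 76/√33001 · 6 = 456√33001/33001 ≈ 2.51 m/s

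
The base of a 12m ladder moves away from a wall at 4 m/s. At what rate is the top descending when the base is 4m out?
√2 ≈ 1.414 m/s

x² + y² = 12²
2x·dx/dt + 2y·dy/dt = 0
dy/dt = -x/y · dx/dt = -4/(8√2) · 4 = -√2 m/s
The top is descending at √2 ≈ 1.414 m/s.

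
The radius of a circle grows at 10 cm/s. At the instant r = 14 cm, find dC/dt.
20π cm/s

C = 2πr
dC/dt = 2π · dr/dt = 2π · 10 = 20π cm/s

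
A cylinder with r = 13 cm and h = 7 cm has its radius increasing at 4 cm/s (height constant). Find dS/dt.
264π cm²/s

S = 2πrh + 2πr² (lateral + bases)
dS/dt = (2πh + 4πr)·dr/dt = (2π·7 + 4π·13)·4
= 264π cm²/s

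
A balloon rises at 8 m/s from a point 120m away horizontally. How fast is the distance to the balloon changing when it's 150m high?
40√41/41 ≈ 6.247 m/s

z² = 120² + y²
z = √(120² + 150²) = 30√41
dz/dt = y/z · dy/dt = 150/(30√41) · 8 = 40√41/41 ≈ 6.247 m/s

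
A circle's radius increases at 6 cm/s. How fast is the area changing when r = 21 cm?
252π cm²/s

A = πr²
dA/dt = 2πr · dr/dt = 2π(21)(6) = 252π cm²/s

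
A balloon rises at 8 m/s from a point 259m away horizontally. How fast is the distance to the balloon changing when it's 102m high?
816√77485/77485 ≈ 2.931 m/s

z² = 259² + y²
z = √(259² + 102²) = √77485
dz/dt = y/z · dy/dt = 102/√77485 · 8 = 816√77485/77485 ≈ 2.931 m/s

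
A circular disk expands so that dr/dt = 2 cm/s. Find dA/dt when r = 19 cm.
76π cm²/s

A = πr²
dA/dt = 2πr · dr/dt = 2π(19)(2) = 76π cm²/s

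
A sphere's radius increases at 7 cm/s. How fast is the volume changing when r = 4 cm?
448π cm³/s

V = (4/3)πr³
dV/dt = dV/dr · dr/dt = 4πr² · 7
At r = 4: dV/dt = 448π cm³/s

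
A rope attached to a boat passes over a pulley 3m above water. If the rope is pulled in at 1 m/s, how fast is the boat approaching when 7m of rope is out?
7√10/20 ≈ 1.107 m/s

rope² = x² + 3²
x = √(7² - 3²) = 2√10
dx/dt = (rope/x) · d(rope)/dt = (7/(2√10)) · (-1) = -7√10/20 m/s
The boat approaches at 7√10/20 ≈ 1.107 m/s.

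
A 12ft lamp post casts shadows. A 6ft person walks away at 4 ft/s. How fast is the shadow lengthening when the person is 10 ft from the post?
4 ft/s

By similar triangles: 12/(x+s) = 6/s
Solving: s = 6x/6
ds/dt = 6/6 · dx/dt = 1 · 4 = 4 ft/s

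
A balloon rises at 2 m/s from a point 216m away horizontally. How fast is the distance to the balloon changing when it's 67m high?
134√51145/51145 ≈ 0.5925 m/s

z² = 216² + y²
z = √(216² + 67²) = √51145
dz/dt = y/z · dy/dt = 67/√51145 · 2 = 134√51145/51145 ≈ 0.5925 m/s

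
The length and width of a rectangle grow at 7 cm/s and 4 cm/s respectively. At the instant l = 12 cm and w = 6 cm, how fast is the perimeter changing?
22 cm/s

P = 2(l + w)
dP/dt = 2(dl/dt + dw/dt) = 2(7 + 4) = 22 cm/s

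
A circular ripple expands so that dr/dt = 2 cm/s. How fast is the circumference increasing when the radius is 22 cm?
4π cm/s

C = 2πr
dC/dt = 2π · dr/dt = 2π · 2 = 4π cm/s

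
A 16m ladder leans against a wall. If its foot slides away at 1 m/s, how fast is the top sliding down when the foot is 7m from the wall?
7√23/69 ≈ 0.4865 m/s

x² + y² = 16²
2x·dx/dt + 2y·dy/dt = 0
dy/dt = -x/y · dx/dt = -7/(3√23) · 1 = -7√23/69 m/s
The top is descending at 7√23/69 ≈ 0.4865 m/s.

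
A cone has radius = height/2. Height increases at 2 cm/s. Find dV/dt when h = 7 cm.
49π/2 cm³/s

V = (1/3)π(h/2)²h = πh³/12
dV/dt = πh²/4 · 2
At h = 7: dV/dt = 49π/2 cm³/s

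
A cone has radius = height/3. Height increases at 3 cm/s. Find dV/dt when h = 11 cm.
121π/3 cm³/s

V = (1/3)π(h/3)²h = πh³/27
dV/dt = πh²/9 · 3
At h = 11: dV/dt = 121π/3 cm³/s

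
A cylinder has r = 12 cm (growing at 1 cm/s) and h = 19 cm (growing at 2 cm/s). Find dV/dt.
744π cm³/s

V = πr²h
dV/dt = 2πrh·dr/dt + πr²·dh/dt
= 2π(12)(19)(1) + π(12)²(2)
= 744π cm³/s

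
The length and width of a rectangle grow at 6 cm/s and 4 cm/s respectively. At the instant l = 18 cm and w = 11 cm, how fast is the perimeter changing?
20 cm/s

P = 2(l + w)
dP/dt = 2(dl/dt + dw/dt) = 2(6 + 4) = 20 cm/s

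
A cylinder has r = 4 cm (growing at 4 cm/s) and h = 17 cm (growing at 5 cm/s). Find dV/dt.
624π cm³/s

V = πr²h
dV/dt = 2πrh·dr/dt + πr²·dh/dt
= 2π(4)(17)(4) + π(4)²(5)
= 624π cm³/s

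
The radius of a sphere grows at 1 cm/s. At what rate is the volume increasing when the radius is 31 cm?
3844π cm³/s

V = (4/3)πr³
dV/dt = dV/dr · dr/dt = 4πr² · 1
At r = 31: dV/dt = 3844π cm³/s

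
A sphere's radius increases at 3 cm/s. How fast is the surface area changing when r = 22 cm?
528π cm²/s

S = 4πr²
dS/dt = dS/dr · dr/dt = 8πr · 3
At r = 22: dS/dt = 528π cm²/s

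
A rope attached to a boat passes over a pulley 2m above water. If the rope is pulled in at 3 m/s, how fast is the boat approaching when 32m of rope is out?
16√255/85 ≈ 3.006 m/s

rope² = x² + 2²
x = √(32² - 2²) = 2√255
dx/dt = (rope/x) · d(rope)/dt = (32/(2√255)) · (-3) = -16√255/85 m/s
The boat approaches at 16√255/85 ≈ 3.006 m/s.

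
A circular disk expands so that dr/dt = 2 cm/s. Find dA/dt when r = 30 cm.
120π cm²/s

A = πr²
dA/dt = 2πr · dr/dt = 2π(30)(2) = 120π cm²/s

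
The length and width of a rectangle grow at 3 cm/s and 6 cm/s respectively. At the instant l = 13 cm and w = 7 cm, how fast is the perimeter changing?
18 cm/s

P = 2(l + w)
dP/dt = 2(dl/dt + dw/dt) = 2(3 + 6) = 18 cm/s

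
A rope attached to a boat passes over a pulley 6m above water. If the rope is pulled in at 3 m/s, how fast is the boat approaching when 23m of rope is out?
69√493/493 ≈ 3.108 m/s

rope² = x² + 6²
x = √(23² - 6²) = √493
dx/dt = (rope/x) · d(rope)/dt = (23/√493) · (-3) = -69√493/493 m/s
The boat approaches at 69√493/493 ≈ 3.108 m/s.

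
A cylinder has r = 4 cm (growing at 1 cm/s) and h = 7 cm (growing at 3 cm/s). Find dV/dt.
104π cm³/s

V = πr²h
dV/dt = 2πrh·dr/dt + πr²·dh/dt
= 2π(4)(7)(1) + π(4)²(3)
= 104π cm³/s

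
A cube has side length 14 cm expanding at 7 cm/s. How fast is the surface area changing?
1176 cm²/s

A = 6s²
dA/dt = 12s · ds/dt = 12·14·7 = 1176 cm²/s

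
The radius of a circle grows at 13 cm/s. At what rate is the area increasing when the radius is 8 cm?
208π cm²/s

A = πr²
dA/dt = 2πr · dr/dt = 2π(8)(13) = 208π cm²/s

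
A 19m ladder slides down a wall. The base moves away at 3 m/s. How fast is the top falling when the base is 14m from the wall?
14√165/55 ≈ 3.27 m/s

x² + y² = 19²
2x·dx/dt + 2y·dy/dt = 0
dy/dt = -x/y · dx/dt = -14/√165 · 3 = -14√165/55 m/s
The top is descending at 14√165/55 ≈ 3.27 m/s.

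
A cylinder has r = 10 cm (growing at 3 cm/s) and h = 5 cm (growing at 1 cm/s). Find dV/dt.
400π cm³/s

V = πr²h
dV/dt = 2πrh·dr/dt + πr²·dh/dt
= 2π(10)(5)(3) + π(10)²(1)
= 400π cm³/s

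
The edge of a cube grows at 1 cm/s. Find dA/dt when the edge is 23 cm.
276 cm²/s

A = 6s²
dA/dt = 12s · ds/dt = 12·23·1 = 276 cm²/s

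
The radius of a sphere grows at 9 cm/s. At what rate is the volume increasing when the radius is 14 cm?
7056π cm³/s

V = (4/3)πr³
dV/dt = dV/dr · dr/dt = 4πr² · 9
At r = 14: dV/dt = 7056π cm³/s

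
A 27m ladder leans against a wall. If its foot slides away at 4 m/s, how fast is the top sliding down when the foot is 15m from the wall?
5√14/7 ≈ 2.673 m/s

x² + y² = 27²
2x·dx/dt + 2y·dy/dt = 0
dy/dt = -x/y · dx/dt = -15/(6√14) · 4 = -5√14/7 m/s
The top is descending at 5√14/7 ≈ 2.673 m/s.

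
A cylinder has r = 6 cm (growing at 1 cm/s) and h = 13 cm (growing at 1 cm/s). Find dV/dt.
192π cm³/s

V = πr²h
dV/dt = 2πrh·dr/dt + πr²·dh/dt
= 2π(6)(13)(1) + π(6)²(1)
= 192π cm³/s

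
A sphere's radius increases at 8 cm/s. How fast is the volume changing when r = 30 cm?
28800π cm³/s

V = (4/3)πr³
dV/dt = dV/dr · dr/dt = 4πr² · 8
At r = 30: dV/dt = 28800π cm³/s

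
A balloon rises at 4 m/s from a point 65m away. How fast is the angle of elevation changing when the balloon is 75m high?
0.026396 rad/s

tan(θ) = y/65
sec²(θ) · dθ/dt = (1/65) · dy/dt
dθ/dt = cos²(θ)/65 · 4 = 65/(65² + 75²) · 4
dθ/dt = 0.026396 rad/s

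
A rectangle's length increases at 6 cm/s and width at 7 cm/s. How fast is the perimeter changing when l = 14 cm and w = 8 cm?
26 cm/s

P = 2(l + w)
dP/dt = 2(dl/dt + dw/dt) = 2(6 + 7) = 26 cm/s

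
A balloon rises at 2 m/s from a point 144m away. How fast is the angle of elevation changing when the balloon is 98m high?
0.009492 rad/s

tan(θ) = y/144
sec²(θ) · dθ/dt = (1/144) · dy/dt
dθ/dt = cos²(θ)/144 · 2 = 144/(144² + 98²) · 2
dθ/dt = 0.009492 rad/s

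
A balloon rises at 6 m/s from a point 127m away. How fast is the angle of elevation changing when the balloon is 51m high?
0.040683 rad/s

tan(θ) = y/127
sec²(θ) · dθ/dt = (1/127) · dy/dt
dθ/dt = cos²(θ)/127 · 6 = 127/(127² + 51²) · 6
dθ/dt = 0.040683 rad/s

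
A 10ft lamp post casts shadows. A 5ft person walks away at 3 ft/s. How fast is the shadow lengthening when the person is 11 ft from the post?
3 ft/s

By similar triangles: 10/(x+s) = 5/s
Solving: s = 5x/5
ds/dt = 5/5 · dx/dt = 1 · 3 = 3 ft/s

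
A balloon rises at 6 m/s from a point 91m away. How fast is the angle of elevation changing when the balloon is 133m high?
0.021024 rad/s

tan(θ) = y/91
sec²(θ) · dθ/dt = (1/91) · dy/dt
dθ/dt = cos²(θ)/91 · 6 = 91/(91² + 133²) · 6
dθ/dt = 0.021024 rad/s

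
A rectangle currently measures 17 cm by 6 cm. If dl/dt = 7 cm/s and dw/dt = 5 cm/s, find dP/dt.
24 cm/s

P = 2(l + w)
dP/dt = 2(dl/dt + dw/dt) = 2(7 + 5) = 24 cm/s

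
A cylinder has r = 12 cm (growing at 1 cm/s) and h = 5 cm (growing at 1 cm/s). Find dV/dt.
264π cm³/s

V = πr²h
dV/dt = 2πrh·dr/dt + πr²·dh/dt
= 2π(12)(5)(1) + π(12)²(1)
= 264π cm³/s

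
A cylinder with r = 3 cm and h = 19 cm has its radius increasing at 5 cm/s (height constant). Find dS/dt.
250π cm²/s

S = 2πrh + 2πr² (lateral + bases)
dS/dt = (2πh + 4πr)·dr/dt = (2π·19 + 4π·3)·5
= 250π cm²/s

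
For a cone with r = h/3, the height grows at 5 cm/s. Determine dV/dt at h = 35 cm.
6125π/9 cm³/s

V = (1/3)π(h/3)²h = πh³/27
dV/dt = πh²/9 · 5
At h = 35: dV/dt = 6125π/9 cm³/s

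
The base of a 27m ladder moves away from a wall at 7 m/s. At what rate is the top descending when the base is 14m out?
98√533/533 ≈ 4.245 m/s

x² + y² = 27²
2x·dx/dt + 2y·dy/dt = 0
dy/dt = -x/y · dx/dt = -14/√533 · 7 = -98√533/533 m/s
The top is descending at 98√533/533 ≈ 4.245 m/s.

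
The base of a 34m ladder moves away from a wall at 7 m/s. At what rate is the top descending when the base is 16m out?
56/15 ≈ 3.733 m/s

x² + y² = 34²
2x·dx/dt + 2y·dy/dt = 0
dy/dt = -x/y · dx/dt = -16/30 · 7 = -56/15 m/s
The top is descending at 56/15 ≈ 3.733 m/s.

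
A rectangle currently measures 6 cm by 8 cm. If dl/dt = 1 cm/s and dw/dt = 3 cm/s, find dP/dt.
8 cm/s

P = 2(l + w)
dP/dt = 2(dl/dt + dw/dt) = 2(1 + 3) = 8 cm/s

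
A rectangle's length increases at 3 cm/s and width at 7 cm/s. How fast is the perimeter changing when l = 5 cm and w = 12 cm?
20 cm/s

P = 2(l + w)
dP/dt = 2(dl/dt + dw/dt) = 2(3 + 7) = 20 cm/s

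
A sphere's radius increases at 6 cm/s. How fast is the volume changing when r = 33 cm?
26136π cm³/s

V = (4/3)πr³
dV/dt = dV/dr · dr/dt = 4πr² · 6
At r = 33: dV/dt = 26136π cm³/s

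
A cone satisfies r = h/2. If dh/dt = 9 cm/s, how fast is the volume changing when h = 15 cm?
2025π/4 cm³/s

V = (1/3)π(h/2)²h = πh³/12
dV/dt = πh²/4 · 9
At h = 15: dV/dt = 2025π/4 cm³/s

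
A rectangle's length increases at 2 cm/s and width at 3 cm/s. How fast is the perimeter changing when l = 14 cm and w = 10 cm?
10 cm/s

P = 2(l + w)
dP/dt = 2(dl/dt + dw/dt) = 2(2 + 3) = 10 cm/s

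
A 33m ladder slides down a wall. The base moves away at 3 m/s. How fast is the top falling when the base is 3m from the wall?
√30/20 ≈ 0.2739 m/s

x² + y² = 33²
2x·dx/dt + 2y·dy/dt = 0
dy/dt = -x/y · dx/dt = -3/(6√30) · 3 = -√30/20 m/s
The top is descending at √30/20 ≈ 0.2739 m/s.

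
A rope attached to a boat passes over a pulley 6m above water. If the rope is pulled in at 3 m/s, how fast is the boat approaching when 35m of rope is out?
105√1189/1189 ≈ 3.045 m/s

rope² = x² + 6²
x = √(35² - 6²) = √1189
dx/dt = (rope/x) · d(rope)/dt = (35/√1189) · (-3) = -105√1189/1189 m/s
The boat approaches at 105√1189/1189 ≈ 3.045 m/s.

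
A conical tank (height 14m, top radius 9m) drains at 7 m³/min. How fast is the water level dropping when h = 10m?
343/(2025π) ≈ 0.05392 m/min

r/h = 9/14, so r = (9/14)h
V = (1/3)πr²h = (1/3)π((9/14)h)²h = (27/196)πh³
dV/dh = (81/196)πh²
dh/dt = (dV/dt)/(dV/dh) = -7/((81/196)π·10²) = -343/(2025π) m/min
The level is dropping at 343/(2025π) ≈ 0.05392 m/min.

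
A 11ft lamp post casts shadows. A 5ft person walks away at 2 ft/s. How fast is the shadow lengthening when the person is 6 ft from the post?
5/3 ft/s

By similar triangles: 11/(x+s) = 5/s
Solving: s = 5x/6
ds/dt = 5/6 · dx/dt = 5/6 · 2 = 5/3 ft/s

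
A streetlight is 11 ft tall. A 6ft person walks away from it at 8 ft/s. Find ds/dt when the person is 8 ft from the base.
48/5 ft/s

By similar triangles: 11/(x+s) = 6/s
Solving: s = 6x/5
ds/dt = 6/5 · dx/dt = 6/5 · 8 = 48/5 ft/s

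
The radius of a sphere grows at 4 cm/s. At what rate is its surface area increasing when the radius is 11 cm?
352π cm²/s

S = 4πr²
dS/dt = dS/dr · dr/dt = 8πr · 4
At r = 11: dS/dt = 352π cm²/s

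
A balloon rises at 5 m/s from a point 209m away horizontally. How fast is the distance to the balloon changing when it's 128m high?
128√60065/12013 ≈ 2.611 m/s

z² = 209² + y²
z = √(209² + 128²) = √60065
dz/dt = y/z · dy/dt = 128/√60065 · 5 = 128√60065/12013 ≈ 2.611 m/s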